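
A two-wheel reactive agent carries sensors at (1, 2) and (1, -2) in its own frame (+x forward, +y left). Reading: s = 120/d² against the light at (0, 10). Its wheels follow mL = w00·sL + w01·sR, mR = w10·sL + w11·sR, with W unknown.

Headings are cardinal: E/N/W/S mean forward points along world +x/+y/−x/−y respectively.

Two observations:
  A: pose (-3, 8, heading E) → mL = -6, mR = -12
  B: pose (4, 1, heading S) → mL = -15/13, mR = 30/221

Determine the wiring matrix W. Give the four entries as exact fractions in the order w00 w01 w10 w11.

0 -1 -1/2 1/2

obs A: pose=(-3,8,E) → sL=30, sR=6, mL=-6, mR=-12
obs B: pose=(4,1,S) → sL=15/17, sR=15/13, mL=-15/13, mR=30/221
sensor matrix S = [[30, 6], [15/17, 15/13]]; det S = 6480/221
solve [mL_A; mL_B] = S·[w00; w01] and [mR_A; mR_B] = S·[w10; w11]:
  w00 = 0, w01 = -1, w10 = -1/2, w11 = 1/2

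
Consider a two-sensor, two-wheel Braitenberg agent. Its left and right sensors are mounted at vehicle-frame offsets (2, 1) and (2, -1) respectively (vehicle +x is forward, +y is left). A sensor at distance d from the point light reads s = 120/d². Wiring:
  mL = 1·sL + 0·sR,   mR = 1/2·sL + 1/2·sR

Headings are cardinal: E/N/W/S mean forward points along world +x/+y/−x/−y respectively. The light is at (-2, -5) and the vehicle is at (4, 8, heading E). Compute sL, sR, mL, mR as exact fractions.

left sensor world pos  = (6, 9); dL² = 260
right sensor world pos = (6, 7); dR² = 208
sL = 120/260 = 6/13
sR = 120/208 = 15/26
mL = 1·sL + 0·sR = 6/13
mR = 1/2·sL + 1/2·sR = 27/52

6/13 15/26 6/13 27/52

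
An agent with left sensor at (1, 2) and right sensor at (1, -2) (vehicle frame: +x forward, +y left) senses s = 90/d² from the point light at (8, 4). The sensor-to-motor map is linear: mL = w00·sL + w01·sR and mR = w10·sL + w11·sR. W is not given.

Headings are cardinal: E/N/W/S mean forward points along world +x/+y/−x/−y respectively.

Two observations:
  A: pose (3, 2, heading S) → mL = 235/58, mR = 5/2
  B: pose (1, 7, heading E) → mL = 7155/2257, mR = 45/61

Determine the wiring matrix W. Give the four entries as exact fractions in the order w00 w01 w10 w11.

obs A: pose=(3,2,S) → sL=5, sR=45/29, mL=235/58, mR=5/2
obs B: pose=(1,7,E) → sL=90/61, sR=90/37, mL=7155/2257, mR=45/61
sensor matrix S = [[5, 45/29], [90/61, 90/37]]; det S = 646200/65453
solve [mL_A; mL_B] = S·[w00; w01] and [mR_A; mR_B] = S·[w10; w11]:
  w00 = 1/2, w01 = 1, w10 = 1/2, w11 = 0

1/2 1 1/2 0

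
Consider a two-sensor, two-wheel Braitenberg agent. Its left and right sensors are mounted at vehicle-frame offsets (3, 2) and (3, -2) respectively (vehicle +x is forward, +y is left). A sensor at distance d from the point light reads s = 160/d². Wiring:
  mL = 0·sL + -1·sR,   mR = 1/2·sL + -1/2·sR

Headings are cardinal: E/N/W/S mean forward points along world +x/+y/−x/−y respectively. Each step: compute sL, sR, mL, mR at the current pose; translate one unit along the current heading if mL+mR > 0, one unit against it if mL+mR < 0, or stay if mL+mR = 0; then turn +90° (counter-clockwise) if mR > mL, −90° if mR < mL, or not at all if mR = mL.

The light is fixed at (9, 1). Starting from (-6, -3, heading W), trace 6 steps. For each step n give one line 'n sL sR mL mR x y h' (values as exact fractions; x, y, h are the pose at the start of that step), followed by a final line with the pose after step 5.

n=0: pose=(-6,-3,W); sL=4/9, sR=20/41; mL=-20/41, mR=-8/369; mL+mR=-188/369 → advance -1; mR−mL=172/369 → turn +1·90°
n=1: pose=(-5,-3,S); sL=160/193, sR=32/61; mL=-32/61, mR=1792/11773; mL+mR=-4384/11773 → advance -1; mR−mL=7968/11773 → turn +1·90°
n=2: pose=(-5,-2,E); sL=80/61, sR=80/73; mL=-80/73, mR=480/4453; mL+mR=-4400/4453 → advance -1; mR−mL=5360/4453 → turn +1·90°
n=3: pose=(-6,-2,N); sL=160/289, sR=160/169; mL=-160/169, mR=-9600/48841; mL+mR=-55840/48841 → advance -1; mR−mL=36640/48841 → turn +1·90°
n=4: pose=(-6,-3,W); sL=4/9, sR=20/41; mL=-20/41, mR=-8/369; mL+mR=-188/369 → advance -1; mR−mL=172/369 → turn +1·90°
n=5: pose=(-5,-3,S); sL=160/193, sR=32/61; mL=-32/61, mR=1792/11773; mL+mR=-4384/11773 → advance -1; mR−mL=7968/11773 → turn +1·90°

0 4/9 20/41 -20/41 -8/369 -6 -3 W
1 160/193 32/61 -32/61 1792/11773 -5 -3 S
2 80/61 80/73 -80/73 480/4453 -5 -2 E
3 160/289 160/169 -160/169 -9600/48841 -6 -2 N
4 4/9 20/41 -20/41 -8/369 -6 -3 W
5 160/193 32/61 -32/61 1792/11773 -5 -3 S
final -5 -2 E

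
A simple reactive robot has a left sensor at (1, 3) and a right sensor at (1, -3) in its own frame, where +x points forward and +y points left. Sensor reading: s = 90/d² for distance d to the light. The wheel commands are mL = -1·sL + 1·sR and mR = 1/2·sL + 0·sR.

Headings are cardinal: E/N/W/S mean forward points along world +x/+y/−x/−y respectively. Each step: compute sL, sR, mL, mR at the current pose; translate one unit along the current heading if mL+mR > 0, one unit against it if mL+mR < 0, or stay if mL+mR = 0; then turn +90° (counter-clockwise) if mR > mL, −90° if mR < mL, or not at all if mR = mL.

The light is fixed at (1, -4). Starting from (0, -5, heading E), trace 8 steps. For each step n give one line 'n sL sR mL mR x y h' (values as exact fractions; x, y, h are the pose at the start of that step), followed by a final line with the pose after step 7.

0 45/2 45/8 -135/8 45/4 0 -5 E
1 18/5 90 432/5 9/5 -1 -5 N
2 9 9 0 9/2 -1 -4 E
3 90/17 18 216/17 45/17 0 -4 N
4 45/8 45/2 135/8 45/16 0 -3 E
5 10 10 0 5 1 -3 S
6 9 9 0 9/2 1 -4 E
7 18 90/17 -216/17 9 2 -4 N
final 2 -5 W

n=0: pose=(0,-5,E); sL=45/2, sR=45/8; mL=-135/8, mR=45/4; mL+mR=-45/8 → advance -1; mR−mL=225/8 → turn +1·90°
n=1: pose=(-1,-5,N); sL=18/5, sR=90; mL=432/5, mR=9/5; mL+mR=441/5 → advance +1; mR−mL=-423/5 → turn -1·90°
n=2: pose=(-1,-4,E); sL=9, sR=9; mL=0, mR=9/2; mL+mR=9/2 → advance +1; mR−mL=9/2 → turn +1·90°
n=3: pose=(0,-4,N); sL=90/17, sR=18; mL=216/17, mR=45/17; mL+mR=261/17 → advance +1; mR−mL=-171/17 → turn -1·90°
n=4: pose=(0,-3,E); sL=45/8, sR=45/2; mL=135/8, mR=45/16; mL+mR=315/16 → advance +1; mR−mL=-225/16 → turn -1·90°
n=5: pose=(1,-3,S); sL=10, sR=10; mL=0, mR=5; mL+mR=5 → advance +1; mR−mL=5 → turn +1·90°
n=6: pose=(1,-4,E); sL=9, sR=9; mL=0, mR=9/2; mL+mR=9/2 → advance +1; mR−mL=9/2 → turn +1·90°
n=7: pose=(2,-4,N); sL=18, sR=90/17; mL=-216/17, mR=9; mL+mR=-63/17 → advance -1; mR−mL=369/17 → turn +1·90°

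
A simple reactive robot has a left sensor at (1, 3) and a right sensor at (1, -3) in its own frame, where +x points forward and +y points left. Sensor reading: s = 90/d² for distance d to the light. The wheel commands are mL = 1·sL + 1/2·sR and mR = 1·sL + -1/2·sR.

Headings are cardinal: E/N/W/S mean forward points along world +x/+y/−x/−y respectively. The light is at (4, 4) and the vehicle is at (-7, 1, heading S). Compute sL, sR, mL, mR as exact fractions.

9/8 45/106 567/424 387/424

left sensor world pos  = (-4, 0); dL² = 80
right sensor world pos = (-10, 0); dR² = 212
sL = 90/80 = 9/8
sR = 90/212 = 45/106
mL = 1·sL + 1/2·sR = 567/424
mR = 1·sL + -1/2·sR = 387/424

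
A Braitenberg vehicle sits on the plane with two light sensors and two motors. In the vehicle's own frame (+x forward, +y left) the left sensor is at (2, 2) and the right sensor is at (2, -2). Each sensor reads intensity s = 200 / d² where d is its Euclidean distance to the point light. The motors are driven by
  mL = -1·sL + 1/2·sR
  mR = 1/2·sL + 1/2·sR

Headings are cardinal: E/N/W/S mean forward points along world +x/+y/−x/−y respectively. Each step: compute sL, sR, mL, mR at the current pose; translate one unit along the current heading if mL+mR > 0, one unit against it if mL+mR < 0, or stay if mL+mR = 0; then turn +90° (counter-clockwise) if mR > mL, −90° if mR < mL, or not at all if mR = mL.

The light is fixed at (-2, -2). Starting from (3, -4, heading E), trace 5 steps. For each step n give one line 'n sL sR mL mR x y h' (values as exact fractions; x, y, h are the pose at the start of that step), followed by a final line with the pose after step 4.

0 200/49 40/13 -1620/637 2280/637 3 -4 E
1 25/2 25/8 -175/16 125/16 4 -4 N
2 200/41 200/17 700/697 5800/697 4 -5 W
3 100/37 100/17 150/629 2700/629 3 -5 S
4 200/53 40/17 -2340/901 2760/901 3 -6 E
final 4 -6 N

n=0: pose=(3,-4,E); sL=200/49, sR=40/13; mL=-1620/637, mR=2280/637; mL+mR=660/637 → advance +1; mR−mL=300/49 → turn +1·90°
n=1: pose=(4,-4,N); sL=25/2, sR=25/8; mL=-175/16, mR=125/16; mL+mR=-25/8 → advance -1; mR−mL=75/4 → turn +1·90°
n=2: pose=(4,-5,W); sL=200/41, sR=200/17; mL=700/697, mR=5800/697; mL+mR=6500/697 → advance +1; mR−mL=300/41 → turn +1·90°
n=3: pose=(3,-5,S); sL=100/37, sR=100/17; mL=150/629, mR=2700/629; mL+mR=2850/629 → advance +1; mR−mL=150/37 → turn +1·90°
n=4: pose=(3,-6,E); sL=200/53, sR=40/17; mL=-2340/901, mR=2760/901; mL+mR=420/901 → advance +1; mR−mL=300/53 → turn +1·90°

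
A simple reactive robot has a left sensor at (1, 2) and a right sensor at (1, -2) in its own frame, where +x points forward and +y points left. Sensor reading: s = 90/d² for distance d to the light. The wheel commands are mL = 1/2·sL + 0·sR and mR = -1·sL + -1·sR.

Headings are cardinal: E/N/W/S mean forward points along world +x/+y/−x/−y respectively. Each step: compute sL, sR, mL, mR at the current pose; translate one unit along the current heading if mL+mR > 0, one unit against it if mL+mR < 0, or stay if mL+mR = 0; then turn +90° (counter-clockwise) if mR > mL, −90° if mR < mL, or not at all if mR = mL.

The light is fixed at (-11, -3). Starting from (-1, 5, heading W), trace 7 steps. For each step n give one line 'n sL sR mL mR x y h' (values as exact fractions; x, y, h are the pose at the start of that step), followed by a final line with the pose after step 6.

0 10/13 90/181 5/13 -2980/2353 -1 5 W
1 5/9 9/25 5/18 -206/225 0 5 N
2 2/5 90/169 1/5 -788/845 0 4 E
3 1/2 9/10 1/4 -7/5 -1 4 S
4 10/13 90/181 5/13 -2980/2353 -1 5 W
5 5/9 9/25 5/18 -206/225 0 5 N
6 2/5 90/169 1/5 -788/845 0 4 E
final -1 4 S

n=0: pose=(-1,5,W); sL=10/13, sR=90/181; mL=5/13, mR=-2980/2353; mL+mR=-2075/2353 → advance -1; mR−mL=-3885/2353 → turn -1·90°
n=1: pose=(0,5,N); sL=5/9, sR=9/25; mL=5/18, mR=-206/225; mL+mR=-287/450 → advance -1; mR−mL=-179/150 → turn -1·90°
n=2: pose=(0,4,E); sL=2/5, sR=90/169; mL=1/5, mR=-788/845; mL+mR=-619/845 → advance -1; mR−mL=-957/845 → turn -1·90°
n=3: pose=(-1,4,S); sL=1/2, sR=9/10; mL=1/4, mR=-7/5; mL+mR=-23/20 → advance -1; mR−mL=-33/20 → turn -1·90°
n=4: pose=(-1,5,W); sL=10/13, sR=90/181; mL=5/13, mR=-2980/2353; mL+mR=-2075/2353 → advance -1; mR−mL=-3885/2353 → turn -1·90°
n=5: pose=(0,5,N); sL=5/9, sR=9/25; mL=5/18, mR=-206/225; mL+mR=-287/450 → advance -1; mR−mL=-179/150 → turn -1·90°
n=6: pose=(0,4,E); sL=2/5, sR=90/169; mL=1/5, mR=-788/845; mL+mR=-619/845 → advance -1; mR−mL=-957/845 → turn -1·90°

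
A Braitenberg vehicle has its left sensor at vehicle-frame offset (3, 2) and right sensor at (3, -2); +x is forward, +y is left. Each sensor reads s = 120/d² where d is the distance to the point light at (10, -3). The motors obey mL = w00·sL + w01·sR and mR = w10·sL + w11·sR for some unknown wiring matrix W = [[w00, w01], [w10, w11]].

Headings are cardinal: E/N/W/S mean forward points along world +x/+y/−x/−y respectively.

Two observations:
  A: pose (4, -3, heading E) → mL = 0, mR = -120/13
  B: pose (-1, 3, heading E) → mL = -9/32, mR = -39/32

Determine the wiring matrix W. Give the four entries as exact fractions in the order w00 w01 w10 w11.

1/2 -1/2 -1/2 -1/2

obs A: pose=(4,-3,E) → sL=120/13, sR=120/13, mL=0, mR=-120/13
obs B: pose=(-1,3,E) → sL=15/16, sR=3/2, mL=-9/32, mR=-39/32
sensor matrix S = [[120/13, 120/13], [15/16, 3/2]]; det S = 135/26
solve [mL_A; mL_B] = S·[w00; w01] and [mR_A; mR_B] = S·[w10; w11]:
  w00 = 1/2, w01 = -1/2, w10 = -1/2, w11 = -1/2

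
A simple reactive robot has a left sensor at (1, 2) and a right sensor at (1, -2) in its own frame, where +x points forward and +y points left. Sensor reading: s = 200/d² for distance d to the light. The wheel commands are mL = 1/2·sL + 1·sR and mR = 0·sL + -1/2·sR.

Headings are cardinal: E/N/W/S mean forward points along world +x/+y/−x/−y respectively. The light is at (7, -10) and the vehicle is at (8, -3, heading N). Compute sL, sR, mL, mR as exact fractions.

40/13 200/73 4060/949 -100/73

left sensor world pos  = (6, -2); dL² = 65
right sensor world pos = (10, -2); dR² = 73
sL = 200/65 = 40/13
sR = 200/73 = 200/73
mL = 1/2·sL + 1·sR = 4060/949
mR = 0·sL + -1/2·sR = -100/73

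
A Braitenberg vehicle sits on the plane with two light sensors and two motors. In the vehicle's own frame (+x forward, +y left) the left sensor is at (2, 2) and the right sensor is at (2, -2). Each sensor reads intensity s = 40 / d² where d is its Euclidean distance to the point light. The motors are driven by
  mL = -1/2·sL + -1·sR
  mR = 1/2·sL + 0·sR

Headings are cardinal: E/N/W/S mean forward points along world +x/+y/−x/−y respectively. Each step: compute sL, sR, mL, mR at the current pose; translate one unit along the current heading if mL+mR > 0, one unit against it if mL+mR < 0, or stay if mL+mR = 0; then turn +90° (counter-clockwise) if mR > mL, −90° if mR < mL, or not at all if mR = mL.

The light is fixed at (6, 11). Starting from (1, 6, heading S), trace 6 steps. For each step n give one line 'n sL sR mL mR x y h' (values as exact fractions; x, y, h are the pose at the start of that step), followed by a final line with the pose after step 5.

0 20/29 20/49 -1070/1421 10/29 1 6 S
1 40/13 8/9 -284/117 20/13 1 7 E
2 10/17 2 -39/17 5/17 0 7 N
3 40/113 40/73 -5980/8249 20/113 0 6 W
4 20/29 20/49 -1070/1421 10/29 1 6 S
5 40/13 8/9 -284/117 20/13 1 7 E
final 0 7 N

n=0: pose=(1,6,S); sL=20/29, sR=20/49; mL=-1070/1421, mR=10/29; mL+mR=-20/49 → advance -1; mR−mL=1560/1421 → turn +1·90°
n=1: pose=(1,7,E); sL=40/13, sR=8/9; mL=-284/117, mR=20/13; mL+mR=-8/9 → advance -1; mR−mL=464/117 → turn +1·90°
n=2: pose=(0,7,N); sL=10/17, sR=2; mL=-39/17, mR=5/17; mL+mR=-2 → advance -1; mR−mL=44/17 → turn +1·90°
n=3: pose=(0,6,W); sL=40/113, sR=40/73; mL=-5980/8249, mR=20/113; mL+mR=-40/73 → advance -1; mR−mL=7440/8249 → turn +1·90°
n=4: pose=(1,6,S); sL=20/29, sR=20/49; mL=-1070/1421, mR=10/29; mL+mR=-20/49 → advance -1; mR−mL=1560/1421 → turn +1·90°
n=5: pose=(1,7,E); sL=40/13, sR=8/9; mL=-284/117, mR=20/13; mL+mR=-8/9 → advance -1; mR−mL=464/117 → turn +1·90°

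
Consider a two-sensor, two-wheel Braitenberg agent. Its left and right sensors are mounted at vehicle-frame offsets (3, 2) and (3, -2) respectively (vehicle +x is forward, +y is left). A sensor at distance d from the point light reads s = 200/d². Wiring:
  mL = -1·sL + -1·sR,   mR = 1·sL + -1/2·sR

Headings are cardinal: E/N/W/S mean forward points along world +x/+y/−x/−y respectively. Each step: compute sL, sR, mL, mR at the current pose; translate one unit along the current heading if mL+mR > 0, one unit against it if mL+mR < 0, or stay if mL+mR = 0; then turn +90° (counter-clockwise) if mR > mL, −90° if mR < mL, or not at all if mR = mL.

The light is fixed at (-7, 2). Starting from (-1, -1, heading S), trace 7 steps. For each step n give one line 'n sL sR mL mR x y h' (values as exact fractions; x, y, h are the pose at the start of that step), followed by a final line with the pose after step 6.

n=0: pose=(-1,-1,S); sL=2, sR=50/13; mL=-76/13, mR=1/13; mL+mR=-75/13 → advance -1; mR−mL=77/13 → turn +1·90°
n=1: pose=(-1,0,E); sL=200/81, sR=200/97; mL=-35600/7857, mR=11300/7857; mL+mR=-300/97 → advance -1; mR−mL=46900/7857 → turn +1·90°
n=2: pose=(-2,0,N); sL=20, sR=4; mL=-24, mR=18; mL+mR=-6 → advance -1; mR−mL=42 → turn +1·90°
n=3: pose=(-2,-1,W); sL=200/29, sR=40; mL=-1360/29, mR=-380/29; mL+mR=-60 → advance -1; mR−mL=980/29 → turn +1·90°
n=4: pose=(-1,-1,S); sL=2, sR=50/13; mL=-76/13, mR=1/13; mL+mR=-75/13 → advance -1; mR−mL=77/13 → turn +1·90°
n=5: pose=(-1,0,E); sL=200/81, sR=200/97; mL=-35600/7857, mR=11300/7857; mL+mR=-300/97 → advance -1; mR−mL=46900/7857 → turn +1·90°
n=6: pose=(-2,0,N); sL=20, sR=4; mL=-24, mR=18; mL+mR=-6 → advance -1; mR−mL=42 → turn +1·90°

0 2 50/13 -76/13 1/13 -1 -1 S
1 200/81 200/97 -35600/7857 11300/7857 -1 0 E
2 20 4 -24 18 -2 0 N
3 200/29 40 -1360/29 -380/29 -2 -1 W
4 2 50/13 -76/13 1/13 -1 -1 S
5 200/81 200/97 -35600/7857 11300/7857 -1 0 E
6 20 4 -24 18 -2 0 N
final -2 -1 W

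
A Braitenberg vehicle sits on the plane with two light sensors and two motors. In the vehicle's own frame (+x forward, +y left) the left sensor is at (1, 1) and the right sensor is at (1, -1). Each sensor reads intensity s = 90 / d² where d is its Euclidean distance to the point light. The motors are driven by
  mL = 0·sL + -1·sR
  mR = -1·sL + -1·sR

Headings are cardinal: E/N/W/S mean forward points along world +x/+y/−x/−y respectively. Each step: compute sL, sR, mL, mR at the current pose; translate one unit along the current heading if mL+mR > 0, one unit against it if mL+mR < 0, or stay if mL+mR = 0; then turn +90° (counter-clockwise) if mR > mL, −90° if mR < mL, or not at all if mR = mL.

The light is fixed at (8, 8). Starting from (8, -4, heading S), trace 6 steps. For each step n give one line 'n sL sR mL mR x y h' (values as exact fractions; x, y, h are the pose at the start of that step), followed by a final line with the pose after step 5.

0 9/17 9/17 -9/17 -18/17 8 -4 S
1 18/29 90/101 -90/101 -4428/2929 8 -3 W
2 9/10 45/52 -45/52 -459/260 9 -3 N
3 18/25 90/173 -90/173 -5364/4325 9 -4 E
4 9/17 9/17 -9/17 -18/17 8 -4 S
5 18/29 90/101 -90/101 -4428/2929 8 -3 W
final 9 -3 N

n=0: pose=(8,-4,S); sL=9/17, sR=9/17; mL=-9/17, mR=-18/17; mL+mR=-27/17 → advance -1; mR−mL=-9/17 → turn -1·90°
n=1: pose=(8,-3,W); sL=18/29, sR=90/101; mL=-90/101, mR=-4428/2929; mL+mR=-7038/2929 → advance -1; mR−mL=-18/29 → turn -1·90°
n=2: pose=(9,-3,N); sL=9/10, sR=45/52; mL=-45/52, mR=-459/260; mL+mR=-171/65 → advance -1; mR−mL=-9/10 → turn -1·90°
n=3: pose=(9,-4,E); sL=18/25, sR=90/173; mL=-90/173, mR=-5364/4325; mL+mR=-7614/4325 → advance -1; mR−mL=-18/25 → turn -1·90°
n=4: pose=(8,-4,S); sL=9/17, sR=9/17; mL=-9/17, mR=-18/17; mL+mR=-27/17 → advance -1; mR−mL=-9/17 → turn -1·90°
n=5: pose=(8,-3,W); sL=18/29, sR=90/101; mL=-90/101, mR=-4428/2929; mL+mR=-7038/2929 → advance -1; mR−mL=-18/29 → turn -1·90°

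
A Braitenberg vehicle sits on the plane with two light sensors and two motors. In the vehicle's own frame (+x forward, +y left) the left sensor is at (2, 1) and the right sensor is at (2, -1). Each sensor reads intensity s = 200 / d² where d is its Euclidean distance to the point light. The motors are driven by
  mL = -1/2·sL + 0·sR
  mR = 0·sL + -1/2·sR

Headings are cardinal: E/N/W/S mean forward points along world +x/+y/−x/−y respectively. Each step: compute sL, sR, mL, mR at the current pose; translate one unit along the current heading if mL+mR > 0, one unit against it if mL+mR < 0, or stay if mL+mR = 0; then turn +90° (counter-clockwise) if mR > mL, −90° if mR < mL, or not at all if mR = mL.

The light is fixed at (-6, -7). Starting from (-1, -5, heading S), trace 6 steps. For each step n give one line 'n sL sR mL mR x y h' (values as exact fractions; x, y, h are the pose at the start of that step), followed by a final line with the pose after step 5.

0 50/9 25/2 -25/9 -25/4 -1 -5 S
1 200/13 8 -100/13 -4 -1 -4 W
2 4 100/13 -2 -50/13 0 -4 S
3 8 200/41 -4 -100/41 0 -3 W
4 50/17 5 -25/17 -5/2 1 -3 S
5 200/41 200/61 -100/41 -100/61 1 -2 W
final 2 -2 S

n=0: pose=(-1,-5,S); sL=50/9, sR=25/2; mL=-25/9, mR=-25/4; mL+mR=-325/36 → advance -1; mR−mL=-125/36 → turn -1·90°
n=1: pose=(-1,-4,W); sL=200/13, sR=8; mL=-100/13, mR=-4; mL+mR=-152/13 → advance -1; mR−mL=48/13 → turn +1·90°
n=2: pose=(0,-4,S); sL=4, sR=100/13; mL=-2, mR=-50/13; mL+mR=-76/13 → advance -1; mR−mL=-24/13 → turn -1·90°
n=3: pose=(0,-3,W); sL=8, sR=200/41; mL=-4, mR=-100/41; mL+mR=-264/41 → advance -1; mR−mL=64/41 → turn +1·90°
n=4: pose=(1,-3,S); sL=50/17, sR=5; mL=-25/17, mR=-5/2; mL+mR=-135/34 → advance -1; mR−mL=-35/34 → turn -1·90°
n=5: pose=(1,-2,W); sL=200/41, sR=200/61; mL=-100/41, mR=-100/61; mL+mR=-10200/2501 → advance -1; mR−mL=2000/2501 → turn +1·90°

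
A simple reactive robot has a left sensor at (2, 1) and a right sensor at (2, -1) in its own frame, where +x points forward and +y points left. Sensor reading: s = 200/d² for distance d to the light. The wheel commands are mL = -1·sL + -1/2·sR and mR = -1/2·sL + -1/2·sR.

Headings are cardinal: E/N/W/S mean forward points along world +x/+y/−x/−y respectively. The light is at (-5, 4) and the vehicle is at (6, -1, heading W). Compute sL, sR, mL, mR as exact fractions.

left sensor world pos  = (4, -2); dL² = 117
right sensor world pos = (4, 0); dR² = 97
sL = 200/117 = 200/117
sR = 200/97 = 200/97
mL = -1·sL + -1/2·sR = -31100/11349
mR = -1/2·sL + -1/2·sR = -21400/11349

200/117 200/97 -31100/11349 -21400/11349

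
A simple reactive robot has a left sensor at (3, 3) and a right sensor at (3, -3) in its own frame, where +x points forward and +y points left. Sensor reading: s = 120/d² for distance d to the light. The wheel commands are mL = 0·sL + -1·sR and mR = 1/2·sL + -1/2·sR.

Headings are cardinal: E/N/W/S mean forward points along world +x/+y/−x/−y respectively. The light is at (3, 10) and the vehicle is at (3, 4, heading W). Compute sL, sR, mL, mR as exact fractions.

left sensor world pos  = (0, 1); dL² = 90
right sensor world pos = (0, 7); dR² = 18
sL = 120/90 = 4/3
sR = 120/18 = 20/3
mL = 0·sL + -1·sR = -20/3
mR = 1/2·sL + -1/2·sR = -8/3

4/3 20/3 -20/3 -8/3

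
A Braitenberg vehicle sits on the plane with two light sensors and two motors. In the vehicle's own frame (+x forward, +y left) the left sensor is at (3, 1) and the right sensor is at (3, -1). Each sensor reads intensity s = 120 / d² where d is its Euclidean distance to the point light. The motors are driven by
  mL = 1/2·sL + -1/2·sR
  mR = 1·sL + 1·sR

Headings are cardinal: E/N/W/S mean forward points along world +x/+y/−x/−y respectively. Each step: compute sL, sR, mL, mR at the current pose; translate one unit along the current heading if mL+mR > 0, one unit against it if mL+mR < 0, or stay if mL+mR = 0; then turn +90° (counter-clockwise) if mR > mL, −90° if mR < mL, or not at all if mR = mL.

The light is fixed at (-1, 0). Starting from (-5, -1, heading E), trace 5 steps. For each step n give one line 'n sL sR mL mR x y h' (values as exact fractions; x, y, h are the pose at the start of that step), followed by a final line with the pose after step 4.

0 120 24 48 144 -5 -1 E
1 6 15 -9/2 21 -4 -1 N
2 120/37 120/37 0 240/37 -4 0 W
3 20/3 60/17 80/51 520/51 -5 0 S
4 120 24 48 144 -5 -1 E
final -4 -1 N

n=0: pose=(-5,-1,E); sL=120, sR=24; mL=48, mR=144; mL+mR=192 → advance +1; mR−mL=96 → turn +1·90°
n=1: pose=(-4,-1,N); sL=6, sR=15; mL=-9/2, mR=21; mL+mR=33/2 → advance +1; mR−mL=51/2 → turn +1·90°
n=2: pose=(-4,0,W); sL=120/37, sR=120/37; mL=0, mR=240/37; mL+mR=240/37 → advance +1; mR−mL=240/37 → turn +1·90°
n=3: pose=(-5,0,S); sL=20/3, sR=60/17; mL=80/51, mR=520/51; mL+mR=200/17 → advance +1; mR−mL=440/51 → turn +1·90°
n=4: pose=(-5,-1,E); sL=120, sR=24; mL=48, mR=144; mL+mR=192 → advance +1; mR−mL=96 → turn +1·90°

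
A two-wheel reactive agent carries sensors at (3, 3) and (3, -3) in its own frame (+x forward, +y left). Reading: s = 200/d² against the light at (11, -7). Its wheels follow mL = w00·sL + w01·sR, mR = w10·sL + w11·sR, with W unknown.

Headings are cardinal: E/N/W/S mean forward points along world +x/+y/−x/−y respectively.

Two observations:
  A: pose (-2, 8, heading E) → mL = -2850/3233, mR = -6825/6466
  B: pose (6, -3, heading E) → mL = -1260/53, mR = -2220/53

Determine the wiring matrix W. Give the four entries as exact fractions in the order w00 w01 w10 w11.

obs A: pose=(-2,8,E) → sL=25/53, sR=50/61, mL=-2850/3233, mR=-6825/6466
obs B: pose=(6,-3,E) → sL=200/53, sR=40, mL=-1260/53, mR=-2220/53
sensor matrix S = [[25/53, 50/61], [200/53, 40]]; det S = 51000/3233
solve [mL_A; mL_B] = S·[w00; w01] and [mR_A; mR_B] = S·[w10; w11]:
  w00 = -1, w01 = -1/2, w10 = -1/2, w11 = -1

-1 -1/2 -1/2 -1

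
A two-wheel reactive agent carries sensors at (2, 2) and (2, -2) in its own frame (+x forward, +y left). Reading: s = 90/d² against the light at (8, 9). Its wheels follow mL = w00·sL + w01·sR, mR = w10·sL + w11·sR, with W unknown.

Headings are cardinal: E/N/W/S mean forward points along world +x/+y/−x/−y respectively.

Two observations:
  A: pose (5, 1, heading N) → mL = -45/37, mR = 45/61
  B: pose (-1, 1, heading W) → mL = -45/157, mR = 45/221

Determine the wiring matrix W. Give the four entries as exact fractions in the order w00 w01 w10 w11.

obs A: pose=(5,1,N) → sL=90/61, sR=90/37, mL=-45/37, mR=45/61
obs B: pose=(-1,1,W) → sL=90/221, sR=90/157, mL=-45/157, mR=45/221
sensor matrix S = [[90/61, 90/37], [90/221, 90/157]]; det S = -11340000/78311129
solve [mL_A; mL_B] = S·[w00; w01] and [mR_A; mR_B] = S·[w10; w11]:
  w00 = 0, w01 = -1/2, w10 = 1/2, w11 = 0

0 -1/2 1/2 0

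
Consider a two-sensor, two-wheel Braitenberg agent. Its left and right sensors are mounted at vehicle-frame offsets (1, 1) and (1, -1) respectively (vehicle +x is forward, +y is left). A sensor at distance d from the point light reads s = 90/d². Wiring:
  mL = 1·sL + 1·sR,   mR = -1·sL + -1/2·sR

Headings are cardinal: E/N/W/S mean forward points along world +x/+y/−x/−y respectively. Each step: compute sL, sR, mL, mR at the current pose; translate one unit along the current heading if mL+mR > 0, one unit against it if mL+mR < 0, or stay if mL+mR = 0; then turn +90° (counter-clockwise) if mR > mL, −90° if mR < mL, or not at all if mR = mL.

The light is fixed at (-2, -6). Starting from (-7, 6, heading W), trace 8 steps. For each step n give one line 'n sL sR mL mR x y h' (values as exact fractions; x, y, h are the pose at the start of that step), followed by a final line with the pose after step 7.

n=0: pose=(-7,6,W); sL=90/157, sR=18/41; mL=6516/6437, mR=-5103/6437; mL+mR=9/41 → advance +1; mR−mL=-11619/6437 → turn -1·90°
n=1: pose=(-8,6,N); sL=45/109, sR=45/97; mL=9270/10573, mR=-13635/21146; mL+mR=45/194 → advance +1; mR−mL=-32175/21146 → turn -1·90°
n=2: pose=(-8,7,E); sL=90/221, sR=90/169; mL=2700/2873, mR=-1935/2873; mL+mR=45/169 → advance +1; mR−mL=-4635/2873 → turn -1·90°
n=3: pose=(-7,7,S); sL=9/16, sR=1/2; mL=17/16, mR=-13/16; mL+mR=1/4 → advance +1; mR−mL=-15/8 → turn -1·90°
n=4: pose=(-7,6,W); sL=90/157, sR=18/41; mL=6516/6437, mR=-5103/6437; mL+mR=9/41 → advance +1; mR−mL=-11619/6437 → turn -1·90°
n=5: pose=(-8,6,N); sL=45/109, sR=45/97; mL=9270/10573, mR=-13635/21146; mL+mR=45/194 → advance +1; mR−mL=-32175/21146 → turn -1·90°
n=6: pose=(-8,7,E); sL=90/221, sR=90/169; mL=2700/2873, mR=-1935/2873; mL+mR=45/169 → advance +1; mR−mL=-4635/2873 → turn -1·90°
n=7: pose=(-7,7,S); sL=9/16, sR=1/2; mL=17/16, mR=-13/16; mL+mR=1/4 → advance +1; mR−mL=-15/8 → turn -1·90°

0 90/157 18/41 6516/6437 -5103/6437 -7 6 W
1 45/109 45/97 9270/10573 -13635/21146 -8 6 N
2 90/221 90/169 2700/2873 -1935/2873 -8 7 E
3 9/16 1/2 17/16 -13/16 -7 7 S
4 90/157 18/41 6516/6437 -5103/6437 -7 6 W
5 45/109 45/97 9270/10573 -13635/21146 -8 6 N
6 90/221 90/169 2700/2873 -1935/2873 -8 7 E
7 9/16 1/2 17/16 -13/16 -7 7 S
final -7 6 W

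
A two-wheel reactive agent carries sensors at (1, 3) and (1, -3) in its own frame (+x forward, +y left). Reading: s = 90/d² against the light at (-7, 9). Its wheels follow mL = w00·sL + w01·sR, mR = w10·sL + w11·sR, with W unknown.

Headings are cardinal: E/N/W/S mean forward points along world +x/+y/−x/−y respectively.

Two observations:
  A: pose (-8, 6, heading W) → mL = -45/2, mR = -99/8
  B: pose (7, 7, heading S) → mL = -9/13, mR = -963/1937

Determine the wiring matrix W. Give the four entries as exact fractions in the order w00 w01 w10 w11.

obs A: pose=(-8,6,W) → sL=9/4, sR=45/2, mL=-45/2, mR=-99/8
obs B: pose=(7,7,S) → sL=45/149, sR=9/13, mL=-9/13, mR=-963/1937
sensor matrix S = [[9/4, 45/2], [45/149, 9/13]]; det S = -40581/7748
solve [mL_A; mL_B] = S·[w00; w01] and [mR_A; mR_B] = S·[w10; w11]:
  w00 = 0, w01 = -1, w10 = -1/2, w11 = -1/2

0 -1 -1/2 -1/2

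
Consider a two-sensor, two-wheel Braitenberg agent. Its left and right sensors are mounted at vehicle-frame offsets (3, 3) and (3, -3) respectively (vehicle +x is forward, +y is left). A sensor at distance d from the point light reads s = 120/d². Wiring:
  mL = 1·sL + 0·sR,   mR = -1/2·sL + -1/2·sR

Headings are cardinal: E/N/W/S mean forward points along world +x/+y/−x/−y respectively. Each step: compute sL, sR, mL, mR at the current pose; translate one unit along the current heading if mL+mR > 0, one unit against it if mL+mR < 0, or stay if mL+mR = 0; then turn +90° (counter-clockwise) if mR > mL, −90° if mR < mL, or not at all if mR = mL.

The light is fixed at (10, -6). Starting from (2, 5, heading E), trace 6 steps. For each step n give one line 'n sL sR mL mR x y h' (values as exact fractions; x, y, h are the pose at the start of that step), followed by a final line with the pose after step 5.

n=0: pose=(2,5,E); sL=120/221, sR=120/89; mL=120/221, mR=-18600/19669; mL+mR=-7920/19669 → advance -1; mR−mL=-29280/19669 → turn -1·90°
n=1: pose=(1,5,S); sL=6/5, sR=15/26; mL=6/5, mR=-231/260; mL+mR=81/260 → advance +1; mR−mL=-543/260 → turn -1·90°
n=2: pose=(1,4,W); sL=120/193, sR=120/313; mL=120/193, mR=-30360/60409; mL+mR=7200/60409 → advance +1; mR−mL=-67920/60409 → turn -1·90°
n=3: pose=(0,4,N); sL=60/169, sR=60/109; mL=60/169, mR=-8340/18421; mL+mR=-1800/18421 → advance -1; mR−mL=-14880/18421 → turn -1·90°
n=4: pose=(0,3,E); sL=120/193, sR=24/17; mL=120/193, mR=-3336/3281; mL+mR=-1296/3281 → advance -1; mR−mL=-5376/3281 → turn -1·90°
n=5: pose=(-1,3,S); sL=6/5, sR=15/29; mL=6/5, mR=-249/290; mL+mR=99/290 → advance +1; mR−mL=-597/290 → turn -1·90°

0 120/221 120/89 120/221 -18600/19669 2 5 E
1 6/5 15/26 6/5 -231/260 1 5 S
2 120/193 120/313 120/193 -30360/60409 1 4 W
3 60/169 60/109 60/169 -8340/18421 0 4 N
4 120/193 24/17 120/193 -3336/3281 0 3 E
5 6/5 15/29 6/5 -249/290 -1 3 S
final -1 2 W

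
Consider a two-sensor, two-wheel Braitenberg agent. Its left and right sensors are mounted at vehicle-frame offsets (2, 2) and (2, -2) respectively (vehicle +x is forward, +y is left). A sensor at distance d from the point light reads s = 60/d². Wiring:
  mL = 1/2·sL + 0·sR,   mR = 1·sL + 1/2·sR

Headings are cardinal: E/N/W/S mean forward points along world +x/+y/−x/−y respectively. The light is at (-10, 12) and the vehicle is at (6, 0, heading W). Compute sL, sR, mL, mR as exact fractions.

15/98 15/74 15/196 1845/7252

left sensor world pos  = (4, -2); dL² = 392
right sensor world pos = (4, 2); dR² = 296
sL = 60/392 = 15/98
sR = 60/296 = 15/74
mL = 1/2·sL + 0·sR = 15/196
mR = 1·sL + 1/2·sR = 1845/7252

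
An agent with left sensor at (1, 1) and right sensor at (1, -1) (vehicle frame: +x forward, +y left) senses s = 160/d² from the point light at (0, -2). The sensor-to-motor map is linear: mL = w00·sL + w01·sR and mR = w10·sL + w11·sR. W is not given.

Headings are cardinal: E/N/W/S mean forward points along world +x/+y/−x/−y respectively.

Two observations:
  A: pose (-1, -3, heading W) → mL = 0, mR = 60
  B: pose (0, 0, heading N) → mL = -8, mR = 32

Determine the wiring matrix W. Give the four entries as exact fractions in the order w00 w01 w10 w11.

-1 1/2 1 1

obs A: pose=(-1,-3,W) → sL=20, sR=40, mL=0, mR=60
obs B: pose=(0,0,N) → sL=16, sR=16, mL=-8, mR=32
sensor matrix S = [[20, 40], [16, 16]]; det S = -320
solve [mL_A; mL_B] = S·[w00; w01] and [mR_A; mR_B] = S·[w10; w11]:
  w00 = -1, w01 = 1/2, w10 = 1, w11 = 1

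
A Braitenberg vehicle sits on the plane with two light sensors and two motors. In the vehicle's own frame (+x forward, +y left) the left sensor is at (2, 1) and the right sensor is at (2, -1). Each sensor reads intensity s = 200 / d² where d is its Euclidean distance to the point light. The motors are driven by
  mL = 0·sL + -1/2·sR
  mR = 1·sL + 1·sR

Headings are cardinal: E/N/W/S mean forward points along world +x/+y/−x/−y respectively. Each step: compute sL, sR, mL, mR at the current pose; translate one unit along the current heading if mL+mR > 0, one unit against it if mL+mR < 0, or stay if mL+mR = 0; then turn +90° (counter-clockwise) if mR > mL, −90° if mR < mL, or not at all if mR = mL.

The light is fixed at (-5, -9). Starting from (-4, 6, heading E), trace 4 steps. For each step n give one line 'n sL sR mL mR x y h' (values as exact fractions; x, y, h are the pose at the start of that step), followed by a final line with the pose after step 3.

0 40/53 40/41 -20/41 3760/2173 -4 6 E
1 20/29 100/149 -50/149 5880/4321 -3 6 N
2 8/9 200/289 -100/289 4112/2601 -3 7 W
3 1 50/49 -25/49 99/49 -4 7 S
final -4 6 E

n=0: pose=(-4,6,E); sL=40/53, sR=40/41; mL=-20/41, mR=3760/2173; mL+mR=2700/2173 → advance +1; mR−mL=4820/2173 → turn +1·90°
n=1: pose=(-3,6,N); sL=20/29, sR=100/149; mL=-50/149, mR=5880/4321; mL+mR=4430/4321 → advance +1; mR−mL=7330/4321 → turn +1·90°
n=2: pose=(-3,7,W); sL=8/9, sR=200/289; mL=-100/289, mR=4112/2601; mL+mR=3212/2601 → advance +1; mR−mL=5012/2601 → turn +1·90°
n=3: pose=(-4,7,S); sL=1, sR=50/49; mL=-25/49, mR=99/49; mL+mR=74/49 → advance +1; mR−mL=124/49 → turn +1·90°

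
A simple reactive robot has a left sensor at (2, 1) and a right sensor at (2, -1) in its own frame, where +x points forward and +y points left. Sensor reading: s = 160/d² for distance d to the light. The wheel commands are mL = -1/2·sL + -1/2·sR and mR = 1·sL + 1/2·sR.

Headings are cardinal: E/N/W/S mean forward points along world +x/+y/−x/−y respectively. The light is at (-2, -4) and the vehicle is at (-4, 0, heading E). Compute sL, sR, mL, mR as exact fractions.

32/5 160/9 -544/45 688/45

left sensor world pos  = (-2, 1); dL² = 25
right sensor world pos = (-2, -1); dR² = 9
sL = 160/25 = 32/5
sR = 160/9 = 160/9
mL = -1/2·sL + -1/2·sR = -544/45
mR = 1·sL + 1/2·sR = 688/45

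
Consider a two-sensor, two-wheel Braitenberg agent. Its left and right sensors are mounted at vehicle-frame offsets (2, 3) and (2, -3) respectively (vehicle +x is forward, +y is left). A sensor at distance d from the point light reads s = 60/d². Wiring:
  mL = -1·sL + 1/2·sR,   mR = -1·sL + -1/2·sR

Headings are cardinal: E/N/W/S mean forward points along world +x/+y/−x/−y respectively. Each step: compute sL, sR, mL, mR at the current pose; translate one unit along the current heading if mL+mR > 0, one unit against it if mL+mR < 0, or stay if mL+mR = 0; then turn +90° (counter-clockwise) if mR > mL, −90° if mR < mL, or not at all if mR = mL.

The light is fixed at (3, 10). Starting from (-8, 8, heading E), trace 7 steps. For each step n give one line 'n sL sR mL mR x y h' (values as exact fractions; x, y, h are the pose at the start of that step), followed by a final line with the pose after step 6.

n=0: pose=(-8,8,E); sL=30/41, sR=30/53; mL=-975/2173, mR=-2205/2173; mL+mR=-60/41 → advance -1; mR−mL=-30/53 → turn -1·90°
n=1: pose=(-9,8,S); sL=60/97, sR=60/241; mL=-11550/23377, mR=-17370/23377; mL+mR=-120/97 → advance -1; mR−mL=-60/241 → turn -1·90°
n=2: pose=(-9,9,W); sL=15/53, sR=3/10; mL=-141/1060, mR=-459/1060; mL+mR=-30/53 → advance -1; mR−mL=-3/10 → turn -1·90°
n=3: pose=(-8,9,N); sL=60/197, sR=12/13; mL=402/2561, mR=-1962/2561; mL+mR=-120/197 → advance -1; mR−mL=-12/13 → turn -1·90°
n=4: pose=(-8,8,E); sL=30/41, sR=30/53; mL=-975/2173, mR=-2205/2173; mL+mR=-60/41 → advance -1; mR−mL=-30/53 → turn -1·90°
n=5: pose=(-9,8,S); sL=60/97, sR=60/241; mL=-11550/23377, mR=-17370/23377; mL+mR=-120/97 → advance -1; mR−mL=-60/241 → turn -1·90°
n=6: pose=(-9,9,W); sL=15/53, sR=3/10; mL=-141/1060, mR=-459/1060; mL+mR=-30/53 → advance -1; mR−mL=-3/10 → turn -1·90°

0 30/41 30/53 -975/2173 -2205/2173 -8 8 E
1 60/97 60/241 -11550/23377 -17370/23377 -9 8 S
2 15/53 3/10 -141/1060 -459/1060 -9 9 W
3 60/197 12/13 402/2561 -1962/2561 -8 9 N
4 30/41 30/53 -975/2173 -2205/2173 -8 8 E
5 60/97 60/241 -11550/23377 -17370/23377 -9 8 S
6 15/53 3/10 -141/1060 -459/1060 -9 9 W
final -8 9 N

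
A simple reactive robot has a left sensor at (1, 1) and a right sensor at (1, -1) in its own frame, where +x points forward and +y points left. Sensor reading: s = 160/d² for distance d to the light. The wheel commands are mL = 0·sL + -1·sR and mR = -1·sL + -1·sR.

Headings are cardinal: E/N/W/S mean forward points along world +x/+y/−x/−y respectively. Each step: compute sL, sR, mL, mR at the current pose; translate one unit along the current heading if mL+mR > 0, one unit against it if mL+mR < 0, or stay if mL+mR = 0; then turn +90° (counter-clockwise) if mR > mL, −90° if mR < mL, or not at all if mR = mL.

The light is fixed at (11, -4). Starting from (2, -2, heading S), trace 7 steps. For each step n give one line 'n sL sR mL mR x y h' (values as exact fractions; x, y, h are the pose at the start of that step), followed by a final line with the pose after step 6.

0 32/13 160/101 -160/101 -5312/1313 2 -2 S
1 20/13 40/29 -40/29 -1100/377 2 -1 W
2 160/97 32/13 -32/13 -5184/1261 3 -1 N
3 80/29 16/5 -16/5 -864/145 3 -2 E
4 32/13 160/101 -160/101 -5312/1313 2 -2 S
5 20/13 40/29 -40/29 -1100/377 2 -1 W
6 160/97 32/13 -32/13 -5184/1261 3 -1 N
final 3 -2 E

n=0: pose=(2,-2,S); sL=32/13, sR=160/101; mL=-160/101, mR=-5312/1313; mL+mR=-7392/1313 → advance -1; mR−mL=-32/13 → turn -1·90°
n=1: pose=(2,-1,W); sL=20/13, sR=40/29; mL=-40/29, mR=-1100/377; mL+mR=-1620/377 → advance -1; mR−mL=-20/13 → turn -1·90°
n=2: pose=(3,-1,N); sL=160/97, sR=32/13; mL=-32/13, mR=-5184/1261; mL+mR=-8288/1261 → advance -1; mR−mL=-160/97 → turn -1·90°
n=3: pose=(3,-2,E); sL=80/29, sR=16/5; mL=-16/5, mR=-864/145; mL+mR=-1328/145 → advance -1; mR−mL=-80/29 → turn -1·90°
n=4: pose=(2,-2,S); sL=32/13, sR=160/101; mL=-160/101, mR=-5312/1313; mL+mR=-7392/1313 → advance -1; mR−mL=-32/13 → turn -1·90°
n=5: pose=(2,-1,W); sL=20/13, sR=40/29; mL=-40/29, mR=-1100/377; mL+mR=-1620/377 → advance -1; mR−mL=-20/13 → turn -1·90°
n=6: pose=(3,-1,N); sL=160/97, sR=32/13; mL=-32/13, mR=-5184/1261; mL+mR=-8288/1261 → advance -1; mR−mL=-160/97 → turn -1·90°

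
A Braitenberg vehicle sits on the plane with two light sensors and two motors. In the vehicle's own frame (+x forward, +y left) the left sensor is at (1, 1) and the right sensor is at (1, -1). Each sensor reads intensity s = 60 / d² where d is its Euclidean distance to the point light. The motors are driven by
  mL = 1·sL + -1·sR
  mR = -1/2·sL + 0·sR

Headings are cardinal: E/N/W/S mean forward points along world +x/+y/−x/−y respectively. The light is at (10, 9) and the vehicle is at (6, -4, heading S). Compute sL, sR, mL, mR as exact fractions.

12/41 60/221 192/9061 -6/41

left sensor world pos  = (7, -5); dL² = 205
right sensor world pos = (5, -5); dR² = 221
sL = 60/205 = 12/41
sR = 60/221 = 60/221
mL = 1·sL + -1·sR = 192/9061
mR = -1/2·sL + 0·sR = -6/41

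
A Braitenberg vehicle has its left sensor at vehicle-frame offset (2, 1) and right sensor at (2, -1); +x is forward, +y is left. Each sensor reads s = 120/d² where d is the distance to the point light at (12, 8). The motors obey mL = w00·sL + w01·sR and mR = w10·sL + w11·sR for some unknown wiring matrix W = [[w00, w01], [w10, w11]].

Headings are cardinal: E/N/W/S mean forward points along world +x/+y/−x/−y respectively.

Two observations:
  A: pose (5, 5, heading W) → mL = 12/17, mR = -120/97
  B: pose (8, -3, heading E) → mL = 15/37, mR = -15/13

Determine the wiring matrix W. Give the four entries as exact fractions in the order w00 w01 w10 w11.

obs A: pose=(5,5,W) → sL=120/97, sR=24/17, mL=12/17, mR=-120/97
obs B: pose=(8,-3,E) → sL=15/13, sR=30/37, mL=15/37, mR=-15/13
sensor matrix S = [[120/97, 24/17], [15/13, 30/37]]; det S = -496440/793169
solve [mL_A; mL_B] = S·[w00; w01] and [mR_A; mR_B] = S·[w10; w11]:
  w00 = 0, w01 = 1/2, w10 = -1, w11 = 0

0 1/2 -1 0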